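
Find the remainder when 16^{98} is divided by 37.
By Fermat: 16^{36} ≡ 1 (mod 37). 98 = 2×36 + 26. So 16^{98} ≡ 16^{26} ≡ 7 (mod 37)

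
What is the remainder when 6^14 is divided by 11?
Using Fermat: 6^{10} ≡ 1 (mod 11). 14 ≡ 4 (mod 10). So 6^{14} ≡ 6^{4} ≡ 9 (mod 11)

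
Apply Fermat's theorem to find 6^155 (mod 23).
By Fermat: 6^{22} ≡ 1 (mod 23). 155 = 7×22 + 1. So 6^{155} ≡ 6^{1} ≡ 6 (mod 23)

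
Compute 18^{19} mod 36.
0

Using successive squaring:
Binary expansion of 19: 10011
Powers of 18 mod 36 (each is the square of the previous):
  18^1 ≡ 18 (mod 36)
  18^2 ≡ 18² = 324 ≡ 0 (mod 36)
  18^4 ≡ 0² = 0 ≡ 0 (mod 36)
  18^8 ≡ 0² = 0 ≡ 0 (mod 36)
  18^16 ≡ 0² = 0 ≡ 0 (mod 36)
19 = 16 + 2 + 1, so 18^19 = 18^16 × 18^2 × 18^1 ≡ 0 × 0 × 18 (mod 36)
Multiplying step by step:
  0 × 0 = 0 ≡ 0 (mod 36)
  0 × 18 = 0 ≡ 0 (mod 36)
Result: 18^19 ≡ 0 (mod 36)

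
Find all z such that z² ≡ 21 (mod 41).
The square roots of 21 mod 41 are 12 and 29. Verify: 12² = 144 ≡ 21 (mod 41)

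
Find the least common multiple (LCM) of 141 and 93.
4371

First find GCD(141, 93) using the Euclidean algorithm:
141 = 1 × 93 + 48
93 = 1 × 48 + 45
48 = 1 × 45 + 3
45 = 15 × 3 + 0
GCD(141, 93) = 3

LCM formula: LCM(a, b) = (a × b) / GCD(a, b)
LCM(141, 93) = (141 × 93) / 3
LCM(141, 93) = 13113 / 3
LCM(141, 93) = 4371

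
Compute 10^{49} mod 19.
13

Using successive squaring:
Binary expansion of 49: 110001
Powers of 10 mod 19 (each is the square of the previous):
  10^1 ≡ 10 (mod 19)
  10^2 ≡ 10² = 100 ≡ 5 (mod 19)
  10^4 ≡ 5² = 25 ≡ 6 (mod 19)
  10^8 ≡ 6² = 36 ≡ 17 (mod 19)
  10^16 ≡ 17² = 289 ≡ 4 (mod 19)
  10^32 ≡ 4² = 16 ≡ 16 (mod 19)
49 = 32 + 16 + 1, so 10^49 = 10^32 × 10^16 × 10^1 ≡ 16 × 4 × 10 (mod 19)
Multiplying step by step:
  16 × 4 = 64 ≡ 7 (mod 19)
  7 × 10 = 70 ≡ 13 (mod 19)
Result: 10^49 ≡ 13 (mod 19)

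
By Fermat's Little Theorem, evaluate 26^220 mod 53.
By Fermat: 26^{52} ≡ 1 (mod 53). 220 = 4×52 + 12. So 26^{220} ≡ 26^{12} ≡ 46 (mod 53)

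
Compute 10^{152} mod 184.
72

Using successive squaring:
Binary expansion of 152: 10011000
Powers of 10 mod 184 (each is the square of the previous):
  10^1 ≡ 10 (mod 184)
  10^2 ≡ 10² = 100 ≡ 100 (mod 184)
  10^4 ≡ 100² = 10000 ≡ 64 (mod 184)
  10^8 ≡ 64² = 4096 ≡ 48 (mod 184)
  10^16 ≡ 48² = 2304 ≡ 96 (mod 184)
  10^32 ≡ 96² = 9216 ≡ 16 (mod 184)
  10^64 ≡ 16² = 256 ≡ 72 (mod 184)
  10^128 ≡ 72² = 5184 ≡ 32 (mod 184)
152 = 128 + 16 + 8, so 10^152 = 10^128 × 10^16 × 10^8 ≡ 32 × 96 × 48 (mod 184)
Multiplying step by step:
  32 × 96 = 3072 ≡ 128 (mod 184)
  128 × 48 = 6144 ≡ 72 (mod 184)
Result: 10^152 ≡ 72 (mod 184)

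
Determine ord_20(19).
Powers of 19 mod 20: 19^1≡19, 19^2≡1. Order = 2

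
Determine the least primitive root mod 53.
p - 1 = 52 has prime divisors 2, 13. h is a primitive root mod 53 iff h^(52/q) ≢ 1 (mod 53) for each such q.
h = 2: 2^26 ≡ 52, 2^4 ≡ 16 (mod 53); none is 1, so 2 has order 52 and is a primitive root.
The smallest primitive root mod 53 is g = 2.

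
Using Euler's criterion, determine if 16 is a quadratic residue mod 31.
By Euler's criterion: 16^{15} ≡ 1 (mod 31). Since this equals 1, 16 is a QR.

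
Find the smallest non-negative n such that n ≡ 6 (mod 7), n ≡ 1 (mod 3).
13

Using the Chinese Remainder Theorem:
M = product of moduli = 21
For equation 1: M_1 = 3, 3 ≡ 3 (mod 7), inverse of 3 mod 7 is 5 (check: 3 × 5 = 15 ≡ 1 (mod 7))
For equation 2: M_2 = 7, 7 ≡ 1 (mod 3), inverse of 7 mod 3 is 1 (check: 1 × 1 = 1 ≡ 1 (mod 3))
Combine: n ≡ Σ r_i×M_i×(M_i⁻¹ mod m_i) = 6×3×5 + 1×7×1 = 90 + 7 = 97
97 mod 21 = 13
n ≡ 13 (mod 21)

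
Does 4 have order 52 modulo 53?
p - 1 = 52 has prime divisors 2, 13. Check 4^(52/q) mod 53 for each: 4^(52/2) = 4^26 ≡ 1, 4^(52/13) = 4^4 ≡ 44 (mod 53). Since 4^26 ≡ 1 (mod 53), the order of 4 divides 26 (in fact the order is 26) ≠ 52, so it is not a primitive root.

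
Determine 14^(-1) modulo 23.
14^(-1) ≡ 5 (mod 23). Verification: 14 × 5 = 70 ≡ 1 (mod 23)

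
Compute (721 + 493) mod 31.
5

(721 + 493) = 1214
1214 mod 31 = 5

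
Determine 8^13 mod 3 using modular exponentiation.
Using Fermat: 8^{2} ≡ 1 (mod 3). 13 ≡ 1 (mod 2). So 8^{13} ≡ 8^{1} ≡ 2 (mod 3)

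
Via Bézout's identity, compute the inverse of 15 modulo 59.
Extended GCD: 15(4) + 59(-1) = 1. So 15^(-1) ≡ 4 ≡ 4 (mod 59). Verify: 15 × 4 = 60 ≡ 1 (mod 59)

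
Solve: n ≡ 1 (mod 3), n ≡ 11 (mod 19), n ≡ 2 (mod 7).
M = 3 × 19 × 7 = 399. M₁ = 133, y₁ ≡ 1 (mod 3). M₂ = 21, y₂ ≡ 10 (mod 19). M₃ = 57, y₃ ≡ 1 (mod 7). n = 1×133×1 + 11×21×10 + 2×57×1 ≡ 163 (mod 399)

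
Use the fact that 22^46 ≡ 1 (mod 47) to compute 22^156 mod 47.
By Fermat: 22^{46} ≡ 1 (mod 47). 156 = 3×46 + 18. So 22^{156} ≡ 22^{18} ≡ 4 (mod 47)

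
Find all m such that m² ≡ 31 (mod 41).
The square roots of 31 mod 41 are 20 and 21. Verify: 20² = 400 ≡ 31 (mod 41)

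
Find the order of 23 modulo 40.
Powers of 23 mod 40: 23^1≡23, 23^2≡9, 23^3≡7, 23^4≡1. Order = 4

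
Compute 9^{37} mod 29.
6

Using successive squaring:
Binary expansion of 37: 100101
Powers of 9 mod 29 (each is the square of the previous):
  9^1 ≡ 9 (mod 29)
  9^2 ≡ 9² = 81 ≡ 23 (mod 29)
  9^4 ≡ 23² = 529 ≡ 7 (mod 29)
  9^8 ≡ 7² = 49 ≡ 20 (mod 29)
  9^16 ≡ 20² = 400 ≡ 23 (mod 29)
  9^32 ≡ 23² = 529 ≡ 7 (mod 29)
37 = 32 + 4 + 1, so 9^37 = 9^32 × 9^4 × 9^1 ≡ 7 × 7 × 9 (mod 29)
Multiplying step by step:
  7 × 7 = 49 ≡ 20 (mod 29)
  20 × 9 = 180 ≡ 6 (mod 29)
Result: 9^37 ≡ 6 (mod 29)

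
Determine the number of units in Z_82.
40

Prime factorization: 82 = 2 × 41
Using the formula φ(n) = n × Π(1 - 1/p) for each prime factor p:
φ(82) = 82 × (1 - 1/2) × (1 - 1/41)
φ(82) = 40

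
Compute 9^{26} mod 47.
24

Using successive squaring:
Binary expansion of 26: 11010
Powers of 9 mod 47 (each is the square of the previous):
  9^1 ≡ 9 (mod 47)
  9^2 ≡ 9² = 81 ≡ 34 (mod 47)
  9^4 ≡ 34² = 1156 ≡ 28 (mod 47)
  9^8 ≡ 28² = 784 ≡ 32 (mod 47)
  9^16 ≡ 32² = 1024 ≡ 37 (mod 47)
26 = 16 + 8 + 2, so 9^26 = 9^16 × 9^8 × 9^2 ≡ 37 × 32 × 34 (mod 47)
Multiplying step by step:
  37 × 32 = 1184 ≡ 9 (mod 47)
  9 × 34 = 306 ≡ 24 (mod 47)
Result: 9^26 ≡ 24 (mod 47)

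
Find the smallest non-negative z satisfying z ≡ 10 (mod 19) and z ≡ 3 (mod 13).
M = 19 × 13 = 247. M₁ = 13, y₁ ≡ 3 (mod 19). M₂ = 19, y₂ ≡ 11 (mod 13). z = 10×13×3 + 3×19×11 ≡ 29 (mod 247)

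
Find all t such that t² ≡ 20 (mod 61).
The square roots of 20 mod 61 are 9 and 52. Verify: 9² = 81 ≡ 20 (mod 61)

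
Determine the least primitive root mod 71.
p - 1 = 70 has prime divisors 2, 5, 7. h is a primitive root mod 71 iff h^(70/q) ≢ 1 (mod 71) for each such q.
h = 2: 2^35 ≡ 1, 2^14 ≡ 54, 2^10 ≡ 30 (mod 71); 2^35 ≡ 1, so not a primitive root.
h = 3: 3^35 ≡ 1, 3^14 ≡ 54, 3^10 ≡ 48 (mod 71); 3^35 ≡ 1, so not a primitive root.
h = 4: 4^35 ≡ 1, 4^14 ≡ 5, 4^10 ≡ 48 (mod 71); 4^35 ≡ 1, so not a primitive root.
h = 5: 5^35 ≡ 1, 5^14 ≡ 57, 5^10 ≡ 1 (mod 71); 5^35 ≡ 1, so not a primitive root.
h = 6: 6^35 ≡ 1, 6^14 ≡ 5, 6^10 ≡ 20 (mod 71); 6^35 ≡ 1, so not a primitive root.
h = 7: 7^35 ≡ 70, 7^14 ≡ 54, 7^10 ≡ 45 (mod 71); none is 1, so 7 has order 70 and is a primitive root.
The smallest primitive root mod 71 is g = 7.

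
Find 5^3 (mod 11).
3 = 2 + 1 (binary 11). Repeated squaring mod 11: 5^1 ≡ 5; 5^2 ≡ 5² = 25 ≡ 3. Multiply: 5^3 = 5^2 × 5^1 ≡ 3 × 5 (mod 11): 3 × 5 = 15 ≡ 4. So 5^3 ≡ 4 (mod 11).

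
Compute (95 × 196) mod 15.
5

(95 × 196) = 18620
18620 mod 15 = 5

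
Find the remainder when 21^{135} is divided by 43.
By Fermat: 21^{42} ≡ 1 (mod 43). 135 = 3×42 + 9. So 21^{135} ≡ 21^{9} ≡ 11 (mod 43)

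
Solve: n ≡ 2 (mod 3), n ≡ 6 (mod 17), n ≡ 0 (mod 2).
M = 3 × 17 × 2 = 102. M₁ = 34, y₁ ≡ 1 (mod 3). M₂ = 6, y₂ ≡ 3 (mod 17). M₃ = 51, y₃ ≡ 1 (mod 2). n = 2×34×1 + 6×6×3 + 0×51×1 ≡ 74 (mod 102)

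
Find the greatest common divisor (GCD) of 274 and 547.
1

Using the Euclidean algorithm:
274 = 0 × 547 + 274
547 = 1 × 274 + 273
274 = 1 × 273 + 1
273 = 273 × 1 + 0

GCD(274, 547) = 1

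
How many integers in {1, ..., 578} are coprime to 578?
272

Prime factorization: 578 = 2 × 17^2
Using the formula φ(n) = n × Π(1 - 1/p) for each prime factor p:
φ(578) = 578 × (1 - 1/2) × (1 - 1/17)
φ(578) = 272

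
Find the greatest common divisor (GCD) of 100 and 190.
10

Using the Euclidean algorithm:
100 = 0 × 190 + 100
190 = 1 × 100 + 90
100 = 1 × 90 + 10
90 = 9 × 10 + 0

GCD(100, 190) = 10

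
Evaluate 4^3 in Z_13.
3 = 2 + 1 (binary 11). Repeated squaring mod 13: 4^1 ≡ 4; 4^2 ≡ 4² = 16 ≡ 3. Multiply: 4^3 = 4^2 × 4^1 ≡ 3 × 4 (mod 13): 3 × 4 = 12 ≡ 12. So 4^3 ≡ 12 (mod 13).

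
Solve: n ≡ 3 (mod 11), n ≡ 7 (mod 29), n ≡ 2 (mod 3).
M = 11 × 29 × 3 = 957. M₁ = 87, y₁ ≡ 10 (mod 11). M₂ = 33, y₂ ≡ 22 (mod 29). M₃ = 319, y₃ ≡ 1 (mod 3). n = 3×87×10 + 7×33×22 + 2×319×1 ≡ 674 (mod 957)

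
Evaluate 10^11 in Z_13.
Using repeated squaring. 11 = 8 + 2 + 1 (binary 1011). Repeated squaring mod 13: 10^1 ≡ 10; 10^2 ≡ 10² = 100 ≡ 9; 10^4 ≡ 9² = 81 ≡ 3; 10^8 ≡ 3² = 9 ≡ 9. Multiply: 10^11 = 10^8 × 10^2 × 10^1 ≡ 9 × 9 × 10 (mod 13): 9 × 9 = 81 ≡ 3; 3 × 10 = 30 ≡ 4. So 10^11 ≡ 4 (mod 13).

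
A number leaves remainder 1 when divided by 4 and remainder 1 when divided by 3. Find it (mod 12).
M = 4 × 3 = 12. M₁ = 3, y₁ ≡ 3 (mod 4). M₂ = 4, y₂ ≡ 1 (mod 3). z = 1×3×3 + 1×4×1 ≡ 1 (mod 12)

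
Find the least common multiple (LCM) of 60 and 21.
420

First find GCD(60, 21) using the Euclidean algorithm:
60 = 2 × 21 + 18
21 = 1 × 18 + 3
18 = 6 × 3 + 0
GCD(60, 21) = 3

LCM formula: LCM(a, b) = (a × b) / GCD(a, b)
LCM(60, 21) = (60 × 21) / 3
LCM(60, 21) = 1260 / 3
LCM(60, 21) = 420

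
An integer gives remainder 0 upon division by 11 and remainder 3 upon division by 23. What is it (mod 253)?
M = 11 × 23 = 253. M₁ = 23, y₁ ≡ 1 (mod 11). M₂ = 11, y₂ ≡ 21 (mod 23). r = 0×23×1 + 3×11×21 ≡ 187 (mod 253). The smallest positive such number is 187.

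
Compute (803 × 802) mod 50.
6

(803 × 802) = 644006
644006 mod 50 = 6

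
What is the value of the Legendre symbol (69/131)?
(69/131) = 69^{65} mod 131 = -1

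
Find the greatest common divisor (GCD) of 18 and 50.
2

Using the Euclidean algorithm:
18 = 0 × 50 + 18
50 = 2 × 18 + 14
18 = 1 × 14 + 4
14 = 3 × 4 + 2
4 = 2 × 2 + 0

GCD(18, 50) = 2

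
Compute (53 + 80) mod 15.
13

(53 + 80) = 133
133 mod 15 = 13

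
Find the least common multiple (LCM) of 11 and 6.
66

First find GCD(11, 6) using the Euclidean algorithm:
11 = 1 × 6 + 5
6 = 1 × 5 + 1
5 = 5 × 1 + 0
GCD(11, 6) = 1

LCM formula: LCM(a, b) = (a × b) / GCD(a, b)
LCM(11, 6) = (11 × 6) / 1
LCM(11, 6) = 66 / 1
LCM(11, 6) = 66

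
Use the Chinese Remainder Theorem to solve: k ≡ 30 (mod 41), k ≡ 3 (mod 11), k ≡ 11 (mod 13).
3105

Using the Chinese Remainder Theorem:
M = product of moduli = 5863
For equation 1: M_1 = 143, 143 ≡ 20 (mod 41), inverse of 143 mod 41 is 39 (check: 20 × 39 = 780 ≡ 1 (mod 41))
For equation 2: M_2 = 533, 533 ≡ 5 (mod 11), inverse of 533 mod 11 is 9 (check: 5 × 9 = 45 ≡ 1 (mod 11))
For equation 3: M_3 = 451, 451 ≡ 9 (mod 13), inverse of 451 mod 13 is 3 (check: 9 × 3 = 27 ≡ 1 (mod 13))
Combine: k ≡ Σ r_i×M_i×(M_i⁻¹ mod m_i) = 30×143×39 + 3×533×9 + 11×451×3 = 167310 + 14391 + 14883 = 196584
196584 mod 5863 = 3105
k ≡ 3105 (mod 5863)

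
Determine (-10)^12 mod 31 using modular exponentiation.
Using repeated squaring. (-10) ≡ 21 (mod 31). 12 = 8 + 4 (binary 1100). Repeated squaring mod 31: 21^1 ≡ 21; 21^2 ≡ 21² = 441 ≡ 7; 21^4 ≡ 7² = 49 ≡ 18; 21^8 ≡ 18² = 324 ≡ 14. Multiply: (-10)^12 ≡ 21^8 × 21^4 ≡ 14 × 18 (mod 31): 14 × 18 = 252 ≡ 4. So (-10)^12 ≡ 4 (mod 31).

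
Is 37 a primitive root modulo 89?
p - 1 = 88 has prime divisors 2, 11. Check 37^(88/q) mod 89 for each: 37^(88/2) = 37^44 ≡ 88, 37^(88/11) = 37^8 ≡ 1 (mod 89). Since 37^8 ≡ 1 (mod 89), the order of 37 divides 8 (in fact the order is 8) ≠ 88, so it is not a primitive root.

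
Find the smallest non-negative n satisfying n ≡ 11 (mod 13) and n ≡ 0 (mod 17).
M = 13 × 17 = 221. M₁ = 17, y₁ ≡ 10 (mod 13). M₂ = 13, y₂ ≡ 4 (mod 17). n = 11×17×10 + 0×13×4 ≡ 102 (mod 221)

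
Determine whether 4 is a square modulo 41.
By Euler's criterion: 4^{20} ≡ 1 (mod 41). Since this equals 1, 4 is a QR.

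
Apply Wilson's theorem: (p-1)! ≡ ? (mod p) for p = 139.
By Wilson's theorem, (138)! ≡ -1 ≡ 138 (mod 139)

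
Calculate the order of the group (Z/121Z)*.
110

Prime factorization: 121 = 11^2
Using the formula φ(n) = n × Π(1 - 1/p) for each prime factor p:
φ(121) = 121 × (1 - 1/11)
φ(121) = 110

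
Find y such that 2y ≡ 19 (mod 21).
20

Since gcd(2, 21) = 1 divides 19, a solution exists.
Multiply both sides by the inverse of 2 mod 21:
  2^(-1) mod 21 = 11
  x ≡ 11 × 19 ≡ 209 ≡ 20 (mod 21)
Verification: 2 × 20 = 40 = 1 × 21 + 19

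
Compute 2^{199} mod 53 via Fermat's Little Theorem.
50

By Fermat's Little Theorem, a^(p-1) ≡ 1 (mod p) for prime p and gcd(a, p) = 1
Here p = 53, so 2^52 ≡ 1 (mod 53)
We can reduce the exponent: 199 mod 52 = 43
So 2^199 ≡ 2^43 (mod 53)
Computing: 2^43 mod 53 = 50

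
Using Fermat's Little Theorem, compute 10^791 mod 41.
By Fermat: 10^{40} ≡ 1 (mod 41). 791 ≡ 31 (mod 40). So 10^{791} ≡ 10^{31} ≡ 10 (mod 41)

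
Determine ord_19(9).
Powers of 9 mod 19: 9^1≡9, 9^2≡5, 9^3≡7, 9^4≡6, 9^5≡16, 9^6≡11, 9^7≡4, 9^8≡17, 9^9≡1. Order = 9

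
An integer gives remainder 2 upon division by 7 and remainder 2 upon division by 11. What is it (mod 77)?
M = 7 × 11 = 77. M₁ = 11, y₁ ≡ 2 (mod 7). M₂ = 7, y₂ ≡ 8 (mod 11). m = 2×11×2 + 2×7×8 ≡ 2 (mod 77). The smallest positive such number is 2.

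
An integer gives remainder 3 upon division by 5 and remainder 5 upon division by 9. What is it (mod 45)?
M = 5 × 9 = 45. M₁ = 9, y₁ ≡ 4 (mod 5). M₂ = 5, y₂ ≡ 2 (mod 9). x = 3×9×4 + 5×5×2 ≡ 23 (mod 45). The smallest positive such number is 23.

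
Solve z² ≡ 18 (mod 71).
The square roots of 18 mod 71 are 36 and 35. Verify: 36² = 1296 ≡ 18 (mod 71)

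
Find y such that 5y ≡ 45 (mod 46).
9

Since gcd(5, 46) = 1 divides 45, a solution exists.
Multiply both sides by the inverse of 5 mod 46:
  5^(-1) mod 46 = 37
  x ≡ 37 × 45 ≡ 1665 ≡ 9 (mod 46)
Verification: 5 × 9 = 45 = 0 × 46 + 45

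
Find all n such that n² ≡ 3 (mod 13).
The square roots of 3 mod 13 are 9 and 4. Verify: 9² = 81 ≡ 3 (mod 13)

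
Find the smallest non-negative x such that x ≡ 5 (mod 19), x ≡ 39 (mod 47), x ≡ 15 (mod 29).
7700

Using the Chinese Remainder Theorem:
M = product of moduli = 25897
For equation 1: M_1 = 1363, 1363 ≡ 14 (mod 19), inverse of 1363 mod 19 is 15 (check: 14 × 15 = 210 ≡ 1 (mod 19))
For equation 2: M_2 = 551, 551 ≡ 34 (mod 47), inverse of 551 mod 47 is 18 (check: 34 × 18 = 612 ≡ 1 (mod 47))
For equation 3: M_3 = 893, 893 ≡ 23 (mod 29), inverse of 893 mod 29 is 24 (check: 23 × 24 = 552 ≡ 1 (mod 29))
Combine: x ≡ Σ r_i×M_i×(M_i⁻¹ mod m_i) = 5×1363×15 + 39×551×18 + 15×893×24 = 102225 + 386802 + 321480 = 810507
810507 mod 25897 = 7700
x ≡ 7700 (mod 25897)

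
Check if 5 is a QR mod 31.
By Euler's criterion: 5^{15} ≡ 1 (mod 31). Since this equals 1, 5 is a QR.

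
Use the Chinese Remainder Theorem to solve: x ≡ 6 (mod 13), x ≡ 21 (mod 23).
136

Using the Chinese Remainder Theorem:
M = product of moduli = 299
For equation 1: M_1 = 23, 23 ≡ 10 (mod 13), inverse of 23 mod 13 is 4 (check: 10 × 4 = 40 ≡ 1 (mod 13))
For equation 2: M_2 = 13, 13 ≡ 13 (mod 23), inverse of 13 mod 23 is 16 (check: 13 × 16 = 208 ≡ 1 (mod 23))
Combine: x ≡ Σ r_i×M_i×(M_i⁻¹ mod m_i) = 6×23×4 + 21×13×16 = 552 + 4368 = 4920
4920 mod 299 = 136
x ≡ 136 (mod 299)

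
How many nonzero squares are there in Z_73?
For prime 73, there are (p-1)/2 = (73-1)/2 = 36 quadratic residues (excluding 0).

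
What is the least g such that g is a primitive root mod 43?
p - 1 = 42 has prime divisors 2, 3, 7. h is a primitive root mod 43 iff h^(42/q) ≢ 1 (mod 43) for each such q.
h = 2: 2^21 ≡ 42, 2^14 ≡ 1, 2^6 ≡ 21 (mod 43); 2^14 ≡ 1, so not a primitive root.
h = 3: 3^21 ≡ 42, 3^14 ≡ 36, 3^6 ≡ 41 (mod 43); none is 1, so 3 has order 42 and is a primitive root.
The smallest primitive root mod 43 is g = 3.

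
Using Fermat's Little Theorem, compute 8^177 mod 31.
By Fermat: 8^{30} ≡ 1 (mod 31). 177 = 5×30 + 27. So 8^{177} ≡ 8^{27} ≡ 2 (mod 31)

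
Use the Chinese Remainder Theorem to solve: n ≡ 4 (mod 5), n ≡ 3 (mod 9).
M = 5 × 9 = 45. M₁ = 9, y₁ ≡ 4 (mod 5). M₂ = 5, y₂ ≡ 2 (mod 9). n = 4×9×4 + 3×5×2 ≡ 39 (mod 45)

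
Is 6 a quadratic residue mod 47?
By Euler's criterion: 6^{23} ≡ 1 (mod 47). Since this equals 1, 6 is a QR.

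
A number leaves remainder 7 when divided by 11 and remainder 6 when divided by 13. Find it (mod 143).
M = 11 × 13 = 143. M₁ = 13, y₁ ≡ 6 (mod 11). M₂ = 11, y₂ ≡ 6 (mod 13). n = 7×13×6 + 6×11×6 ≡ 84 (mod 143)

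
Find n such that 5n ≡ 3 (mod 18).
15

Since gcd(5, 18) = 1 divides 3, a solution exists.
Multiply both sides by the inverse of 5 mod 18:
  5^(-1) mod 18 = 11
  x ≡ 11 × 3 ≡ 33 ≡ 15 (mod 18)
Verification: 5 × 15 = 75 = 4 × 18 + 3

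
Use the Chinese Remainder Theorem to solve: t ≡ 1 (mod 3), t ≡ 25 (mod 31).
M = 3 × 31 = 93. M₁ = 31, y₁ ≡ 1 (mod 3). M₂ = 3, y₂ ≡ 21 (mod 31). t = 1×31×1 + 25×3×21 ≡ 25 (mod 93)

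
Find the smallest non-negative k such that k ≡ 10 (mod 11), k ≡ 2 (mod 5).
32

Using the Chinese Remainder Theorem:
M = product of moduli = 55
For equation 1: M_1 = 5, 5 ≡ 5 (mod 11), inverse of 5 mod 11 is 9 (check: 5 × 9 = 45 ≡ 1 (mod 11))
For equation 2: M_2 = 11, 11 ≡ 1 (mod 5), inverse of 11 mod 5 is 1 (check: 1 × 1 = 1 ≡ 1 (mod 5))
Combine: k ≡ Σ r_i×M_i×(M_i⁻¹ mod m_i) = 10×5×9 + 2×11×1 = 450 + 22 = 472
472 mod 55 = 32
k ≡ 32 (mod 55)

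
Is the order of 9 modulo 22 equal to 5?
Yes, ord_22(9) = 5.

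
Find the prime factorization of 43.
43

Divide by primes starting from smallest:
43 ÷ 43 = 1

43 = 43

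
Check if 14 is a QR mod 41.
By Euler's criterion: 14^{20} ≡ 40 (mod 41). Since this equals -1 (≡ 40), 14 is not a QR.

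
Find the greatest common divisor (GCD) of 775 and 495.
5

Using the Euclidean algorithm:
775 = 1 × 495 + 280
495 = 1 × 280 + 215
280 = 1 × 215 + 65
215 = 3 × 65 + 20
65 = 3 × 20 + 5
20 = 4 × 5 + 0

GCD(775, 495) = 5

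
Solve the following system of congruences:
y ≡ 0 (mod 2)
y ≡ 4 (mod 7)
4

Using the Chinese Remainder Theorem:
M = product of moduli = 14
For equation 1: M_1 = 7, 7 ≡ 1 (mod 2), inverse of 7 mod 2 is 1 (check: 1 × 1 = 1 ≡ 1 (mod 2))
For equation 2: M_2 = 2, 2 ≡ 2 (mod 7), inverse of 2 mod 7 is 4 (check: 2 × 4 = 8 ≡ 1 (mod 7))
Combine: y ≡ Σ r_i×M_i×(M_i⁻¹ mod m_i) = 0×7×1 + 4×2×4 = 0 + 32 = 32
32 mod 14 = 4
y ≡ 4 (mod 14)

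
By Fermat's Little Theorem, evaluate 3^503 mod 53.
By Fermat: 3^{52} ≡ 1 (mod 53). 503 ≡ 35 (mod 52). So 3^{503} ≡ 3^{35} ≡ 33 (mod 53)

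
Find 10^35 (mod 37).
Using repeated squaring. 35 = 32 + 2 + 1 (binary 100011). Repeated squaring mod 37: 10^1 ≡ 10; 10^2 ≡ 10² = 100 ≡ 26; 10^4 ≡ 26² = 676 ≡ 10; 10^8 ≡ 10² = 100 ≡ 26; 10^16 ≡ 26² = 676 ≡ 10; 10^32 ≡ 10² = 100 ≡ 26. Multiply: 10^35 = 10^32 × 10^2 × 10^1 ≡ 26 × 26 × 10 (mod 37): 26 × 26 = 676 ≡ 10; 10 × 10 = 100 ≡ 26. So 10^35 ≡ 26 (mod 37).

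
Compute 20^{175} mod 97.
63

Using successive squaring:
Binary expansion of 175: 10101111
Powers of 20 mod 97 (each is the square of the previous):
  20^1 ≡ 20 (mod 97)
  20^2 ≡ 20² = 400 ≡ 12 (mod 97)
  20^4 ≡ 12² = 144 ≡ 47 (mod 97)
  20^8 ≡ 47² = 2209 ≡ 75 (mod 97)
  20^16 ≡ 75² = 5625 ≡ 96 (mod 97)
  20^32 ≡ 96² = 9216 ≡ 1 (mod 97)
  20^64 ≡ 1² = 1 ≡ 1 (mod 97)
  20^128 ≡ 1² = 1 ≡ 1 (mod 97)
175 = 128 + 32 + 8 + 4 + 2 + 1, so 20^175 = 20^128 × 20^32 × 20^8 × 20^4 × 20^2 × 20^1 ≡ 1 × 1 × 75 × 47 × 12 × 20 (mod 97)
Multiplying step by step:
  1 × 1 = 1 ≡ 1 (mod 97)
  1 × 75 = 75 ≡ 75 (mod 97)
  75 × 47 = 3525 ≡ 33 (mod 97)
  33 × 12 = 396 ≡ 8 (mod 97)
  8 × 20 = 160 ≡ 63 (mod 97)
Result: 20^175 ≡ 63 (mod 97)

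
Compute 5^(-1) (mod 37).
5^(-1) ≡ 15 (mod 37). Verification: 5 × 15 = 75 ≡ 1 (mod 37)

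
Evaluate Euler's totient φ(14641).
13310

Prime factorization: 14641 = 11^4
Using the formula φ(n) = n × Π(1 - 1/p) for each prime factor p:
φ(14641) = 14641 × (1 - 1/11)
φ(14641) = 13310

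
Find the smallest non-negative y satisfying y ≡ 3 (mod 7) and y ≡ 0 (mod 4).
M = 7 × 4 = 28. M₁ = 4, y₁ ≡ 2 (mod 7). M₂ = 7, y₂ ≡ 3 (mod 4). y = 3×4×2 + 0×7×3 ≡ 24 (mod 28)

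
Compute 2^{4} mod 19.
16

Using successive squaring:
Binary expansion of 4: 100
Powers of 2 mod 19 (each is the square of the previous):
  2^1 ≡ 2 (mod 19)
  2^2 ≡ 2² = 4 ≡ 4 (mod 19)
  2^4 ≡ 4² = 16 ≡ 16 (mod 19)
4 is a power of 2, so 2^4 is the last square: ≡ 16 (mod 19)
Result: 2^4 ≡ 16 (mod 19)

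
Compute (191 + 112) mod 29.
13

(191 + 112) = 303
303 mod 29 = 13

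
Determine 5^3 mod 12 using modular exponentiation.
3 = 2 + 1 (binary 11). Repeated squaring mod 12: 5^1 ≡ 5; 5^2 ≡ 5² = 25 ≡ 1. Multiply: 5^3 = 5^2 × 5^1 ≡ 1 × 5 (mod 12): 1 × 5 = 5 ≡ 5. So 5^3 ≡ 5 (mod 12).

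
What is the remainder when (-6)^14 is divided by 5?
Using Fermat: (-6)^{4} ≡ 1 (mod 5). 14 ≡ 2 (mod 4). So (-6)^{14} ≡ (-6)^{2} ≡ 1 (mod 5)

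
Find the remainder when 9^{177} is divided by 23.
By Fermat: 9^{22} ≡ 1 (mod 23). 177 = 8×22 + 1. So 9^{177} ≡ 9^{1} ≡ 9 (mod 23)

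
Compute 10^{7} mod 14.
10

Using successive squaring:
Binary expansion of 7: 111
Powers of 10 mod 14 (each is the square of the previous):
  10^1 ≡ 10 (mod 14)
  10^2 ≡ 10² = 100 ≡ 2 (mod 14)
  10^4 ≡ 2² = 4 ≡ 4 (mod 14)
7 = 4 + 2 + 1, so 10^7 = 10^4 × 10^2 × 10^1 ≡ 4 × 2 × 10 (mod 14)
Multiplying step by step:
  4 × 2 = 8 ≡ 8 (mod 14)
  8 × 10 = 80 ≡ 10 (mod 14)
Result: 10^7 ≡ 10 (mod 14)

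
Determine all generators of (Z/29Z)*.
Primitive roots mod 29: {2, 3, 8, 10, 11, 14, 15, 18, 19, 21, 26, 27}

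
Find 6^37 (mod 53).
Using repeated squaring. 37 = 32 + 4 + 1 (binary 100101). Repeated squaring mod 53: 6^1 ≡ 6; 6^2 ≡ 6² = 36 ≡ 36; 6^4 ≡ 36² = 1296 ≡ 24; 6^8 ≡ 24² = 576 ≡ 46; 6^16 ≡ 46² = 2116 ≡ 49; 6^32 ≡ 49² = 2401 ≡ 16. Multiply: 6^37 = 6^32 × 6^4 × 6^1 ≡ 16 × 24 × 6 (mod 53): 16 × 24 = 384 ≡ 13; 13 × 6 = 78 ≡ 25. So 6^37 ≡ 25 (mod 53).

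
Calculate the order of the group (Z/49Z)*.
42

Prime factorization: 49 = 7^2
Using the formula φ(n) = n × Π(1 - 1/p) for each prime factor p:
φ(49) = 49 × (1 - 1/7)
φ(49) = 42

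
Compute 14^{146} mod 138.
16

Using successive squaring:
Binary expansion of 146: 10010010
Powers of 14 mod 138 (each is the square of the previous):
  14^1 ≡ 14 (mod 138)
  14^2 ≡ 14² = 196 ≡ 58 (mod 138)
  14^4 ≡ 58² = 3364 ≡ 52 (mod 138)
  14^8 ≡ 52² = 2704 ≡ 82 (mod 138)
  14^16 ≡ 82² = 6724 ≡ 100 (mod 138)
  14^32 ≡ 100² = 10000 ≡ 64 (mod 138)
  14^64 ≡ 64² = 4096 ≡ 94 (mod 138)
  14^128 ≡ 94² = 8836 ≡ 4 (mod 138)
146 = 128 + 16 + 2, so 14^146 = 14^128 × 14^16 × 14^2 ≡ 4 × 100 × 58 (mod 138)
Multiplying step by step:
  4 × 100 = 400 ≡ 124 (mod 138)
  124 × 58 = 7192 ≡ 16 (mod 138)
Result: 14^146 ≡ 16 (mod 138)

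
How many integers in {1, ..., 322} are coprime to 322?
132

Prime factorization: 322 = 2 × 7 × 23
Using the formula φ(n) = n × Π(1 - 1/p) for each prime factor p:
φ(322) = 322 × (1 - 1/2) × (1 - 1/7) × (1 - 1/23)
φ(322) = 132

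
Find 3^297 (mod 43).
Using Fermat: 3^{42} ≡ 1 (mod 43). 297 ≡ 3 (mod 42). So 3^{297} ≡ 3^{3} ≡ 27 (mod 43)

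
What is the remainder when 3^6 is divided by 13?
6 = 4 + 2 (binary 110). Repeated squaring mod 13: 3^1 ≡ 3; 3^2 ≡ 3² = 9 ≡ 9; 3^4 ≡ 9² = 81 ≡ 3. Multiply: 3^6 = 3^4 × 3^2 ≡ 3 × 9 (mod 13): 3 × 9 = 27 ≡ 1. So 3^6 ≡ 1 (mod 13).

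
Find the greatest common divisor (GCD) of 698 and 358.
2

Using the Euclidean algorithm:
698 = 1 × 358 + 340
358 = 1 × 340 + 18
340 = 18 × 18 + 16
18 = 1 × 16 + 2
16 = 8 × 2 + 0

GCD(698, 358) = 2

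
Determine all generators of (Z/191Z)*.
Primitive roots mod 191: {19, 21, 22, 28, 29, 33, 35, 42, 44, 47, 53, 56, 57, 58, 61, 62, 63, 71, 73, 74, 76, 83, 87, 88, 89, 91, 93, 94, 95, 99, 101, 105, 106, 110, 111, 112, 113, 114, 116, 119, 123, 124, 126, 127, 131, 132, 137, 140, 141, 143, 145, 146, 148, 151, 157, 164, 165, 167, 168, 171, 173, 174, 175, 176, 178, 179, 181, 182, 183, 187, 188, 189}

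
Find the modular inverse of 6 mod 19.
6^(-1) ≡ 16 (mod 19). Verification: 6 × 16 = 96 ≡ 1 (mod 19)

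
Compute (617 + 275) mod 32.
28

(617 + 275) = 892
892 mod 32 = 28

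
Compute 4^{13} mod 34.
4

Using successive squaring:
Binary expansion of 13: 1101
Powers of 4 mod 34 (each is the square of the previous):
  4^1 ≡ 4 (mod 34)
  4^2 ≡ 4² = 16 ≡ 16 (mod 34)
  4^4 ≡ 16² = 256 ≡ 18 (mod 34)
  4^8 ≡ 18² = 324 ≡ 18 (mod 34)
13 = 8 + 4 + 1, so 4^13 = 4^8 × 4^4 × 4^1 ≡ 18 × 18 × 4 (mod 34)
Multiplying step by step:
  18 × 18 = 324 ≡ 18 (mod 34)
  18 × 4 = 72 ≡ 4 (mod 34)
Result: 4^13 ≡ 4 (mod 34)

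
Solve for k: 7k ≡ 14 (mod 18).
2

Since gcd(7, 18) = 1 divides 14, a solution exists.
Multiply both sides by the inverse of 7 mod 18:
  7^(-1) mod 18 = 13
  x ≡ 13 × 14 ≡ 182 ≡ 2 (mod 18)
Verification: 7 × 2 = 14 = 0 × 18 + 14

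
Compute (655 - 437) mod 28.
22

(655 - 437) = 218
218 mod 28 = 22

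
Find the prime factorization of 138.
2 × 3 × 23

Divide by primes starting from smallest:
138 ÷ 2 = 69
69 ÷ 3 = 23
23 ÷ 23 = 1

138 = 2 × 3 × 23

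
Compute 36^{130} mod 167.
77

Using successive squaring:
Binary expansion of 130: 10000010
Powers of 36 mod 167 (each is the square of the previous):
  36^1 ≡ 36 (mod 167)
  36^2 ≡ 36² = 1296 ≡ 127 (mod 167)
  36^4 ≡ 127² = 16129 ≡ 97 (mod 167)
  36^8 ≡ 97² = 9409 ≡ 57 (mod 167)
  36^16 ≡ 57² = 3249 ≡ 76 (mod 167)
  36^32 ≡ 76² = 5776 ≡ 98 (mod 167)
  36^64 ≡ 98² = 9604 ≡ 85 (mod 167)
  36^128 ≡ 85² = 7225 ≡ 44 (mod 167)
130 = 128 + 2, so 36^130 = 36^128 × 36^2 ≡ 44 × 127 (mod 167)
Multiplying step by step:
  44 × 127 = 5588 ≡ 77 (mod 167)
Result: 36^130 ≡ 77 (mod 167)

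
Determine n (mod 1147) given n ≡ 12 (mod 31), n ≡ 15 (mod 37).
570

Using the Chinese Remainder Theorem:
M = product of moduli = 1147
For equation 1: M_1 = 37, 37 ≡ 6 (mod 31), inverse of 37 mod 31 is 26 (check: 6 × 26 = 156 ≡ 1 (mod 31))
For equation 2: M_2 = 31, 31 ≡ 31 (mod 37), inverse of 31 mod 37 is 6 (check: 31 × 6 = 186 ≡ 1 (mod 37))
Combine: n ≡ Σ r_i×M_i×(M_i⁻¹ mod m_i) = 12×37×26 + 15×31×6 = 11544 + 2790 = 14334
14334 mod 1147 = 570
n ≡ 570 (mod 1147)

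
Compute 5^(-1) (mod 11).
9

Using Extended Euclidean Algorithm:
gcd(5, 11) = 1
Bezout coefficients: 5 × -2 + 11 × 1 = 1
So 5 × -2 ≡ 1 (mod 11)
The inverse is -2 mod 11 = 9
Verification: 5 × 9 = 45 = 4 × 11 + 1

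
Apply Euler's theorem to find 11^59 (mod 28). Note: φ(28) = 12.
By Euler: 11^{12} ≡ 1 (mod 28) since gcd(11, 28) = 1. 59 = 4×12 + 11. So 11^{59} ≡ 11^{11} ≡ 23 (mod 28)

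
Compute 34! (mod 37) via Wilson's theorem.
(36)! = (34)! × (35) × (36) ≡ -1 (mod 37). So (34)! ≡ -1 × [(36)(35)]^(-1) ≡ 18 (mod 37)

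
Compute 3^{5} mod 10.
3

Using successive squaring:
Binary expansion of 5: 101
Powers of 3 mod 10 (each is the square of the previous):
  3^1 ≡ 3 (mod 10)
  3^2 ≡ 3² = 9 ≡ 9 (mod 10)
  3^4 ≡ 9² = 81 ≡ 1 (mod 10)
5 = 4 + 1, so 3^5 = 3^4 × 3^1 ≡ 1 × 3 (mod 10)
Multiplying step by step:
  1 × 3 = 3 ≡ 3 (mod 10)
Result: 3^5 ≡ 3 (mod 10)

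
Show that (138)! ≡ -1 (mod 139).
(138)! mod 139 = 138. Since this equals -1 (mod 139), Wilson confirms 139 is prime.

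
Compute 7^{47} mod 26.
15

Using successive squaring:
Binary expansion of 47: 101111
Powers of 7 mod 26 (each is the square of the previous):
  7^1 ≡ 7 (mod 26)
  7^2 ≡ 7² = 49 ≡ 23 (mod 26)
  7^4 ≡ 23² = 529 ≡ 9 (mod 26)
  7^8 ≡ 9² = 81 ≡ 3 (mod 26)
  7^16 ≡ 3² = 9 ≡ 9 (mod 26)
  7^32 ≡ 9² = 81 ≡ 3 (mod 26)
47 = 32 + 8 + 4 + 2 + 1, so 7^47 = 7^32 × 7^8 × 7^4 × 7^2 × 7^1 ≡ 3 × 3 × 9 × 23 × 7 (mod 26)
Multiplying step by step:
  3 × 3 = 9 ≡ 9 (mod 26)
  9 × 9 = 81 ≡ 3 (mod 26)
  3 × 23 = 69 ≡ 17 (mod 26)
  17 × 7 = 119 ≡ 15 (mod 26)
Result: 7^47 ≡ 15 (mod 26)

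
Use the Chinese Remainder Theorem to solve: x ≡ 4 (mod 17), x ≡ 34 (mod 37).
293

Using the Chinese Remainder Theorem:
M = product of moduli = 629
For equation 1: M_1 = 37, 37 ≡ 3 (mod 17), inverse of 37 mod 17 is 6 (check: 3 × 6 = 18 ≡ 1 (mod 17))
For equation 2: M_2 = 17, 17 ≡ 17 (mod 37), inverse of 17 mod 37 is 24 (check: 17 × 24 = 408 ≡ 1 (mod 37))
Combine: x ≡ Σ r_i×M_i×(M_i⁻¹ mod m_i) = 4×37×6 + 34×17×24 = 888 + 13872 = 14760
14760 mod 629 = 293
x ≡ 293 (mod 629)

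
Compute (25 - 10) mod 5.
0

(25 - 10) = 15
15 mod 5 = 0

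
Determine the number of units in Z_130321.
123462

Prime factorization: 130321 = 19^4
Using the formula φ(n) = n × Π(1 - 1/p) for each prime factor p:
φ(130321) = 130321 × (1 - 1/19)
φ(130321) = 123462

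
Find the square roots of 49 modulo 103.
The square roots of 49 mod 103 are 7 and 96. Verify: 7² = 49 ≡ 49 (mod 103)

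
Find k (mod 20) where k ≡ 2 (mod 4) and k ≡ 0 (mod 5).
M = 4 × 5 = 20. M₁ = 5, y₁ ≡ 1 (mod 4). M₂ = 4, y₂ ≡ 4 (mod 5). k = 2×5×1 + 0×4×4 ≡ 10 (mod 20)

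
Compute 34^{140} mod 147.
1

Using successive squaring:
Binary expansion of 140: 10001100
Powers of 34 mod 147 (each is the square of the previous):
  34^1 ≡ 34 (mod 147)
  34^2 ≡ 34² = 1156 ≡ 127 (mod 147)
  34^4 ≡ 127² = 16129 ≡ 106 (mod 147)
  34^8 ≡ 106² = 11236 ≡ 64 (mod 147)
  34^16 ≡ 64² = 4096 ≡ 127 (mod 147)
  34^32 ≡ 127² = 16129 ≡ 106 (mod 147)
  34^64 ≡ 106² = 11236 ≡ 64 (mod 147)
  34^128 ≡ 64² = 4096 ≡ 127 (mod 147)
140 = 128 + 8 + 4, so 34^140 = 34^128 × 34^8 × 34^4 ≡ 127 × 64 × 106 (mod 147)
Multiplying step by step:
  127 × 64 = 8128 ≡ 43 (mod 147)
  43 × 106 = 4558 ≡ 1 (mod 147)
Result: 34^140 ≡ 1 (mod 147)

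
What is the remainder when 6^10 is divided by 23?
10 = 8 + 2 (binary 1010). Repeated squaring mod 23: 6^1 ≡ 6; 6^2 ≡ 6² = 36 ≡ 13; 6^4 ≡ 13² = 169 ≡ 8; 6^8 ≡ 8² = 64 ≡ 18. Multiply: 6^10 = 6^8 × 6^2 ≡ 18 × 13 (mod 23): 18 × 13 = 234 ≡ 4. So 6^10 ≡ 4 (mod 23).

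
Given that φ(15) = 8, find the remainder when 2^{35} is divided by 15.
By Euler: 2^{8} ≡ 1 (mod 15) since gcd(2, 15) = 1. 35 = 4×8 + 3. So 2^{35} ≡ 2^{3} ≡ 8 (mod 15)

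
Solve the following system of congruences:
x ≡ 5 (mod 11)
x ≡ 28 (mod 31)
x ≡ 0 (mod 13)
3965

Using the Chinese Remainder Theorem:
M = product of moduli = 4433
For equation 1: M_1 = 403, 403 ≡ 7 (mod 11), inverse of 403 mod 11 is 8 (check: 7 × 8 = 56 ≡ 1 (mod 11))
For equation 2: M_2 = 143, 143 ≡ 19 (mod 31), inverse of 143 mod 31 is 18 (check: 19 × 18 = 342 ≡ 1 (mod 31))
For equation 3: M_3 = 341, 341 ≡ 3 (mod 13), inverse of 341 mod 13 is 9 (check: 3 × 9 = 27 ≡ 1 (mod 13))
Combine: x ≡ Σ r_i×M_i×(M_i⁻¹ mod m_i) = 5×403×8 + 28×143×18 + 0×341×9 = 16120 + 72072 + 0 = 88192
88192 mod 4433 = 3965
x ≡ 3965 (mod 4433)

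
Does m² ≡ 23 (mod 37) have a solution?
By Euler's criterion: 23^{18} ≡ 36 (mod 37). Since this equals -1 (≡ 36), 23 is not a QR.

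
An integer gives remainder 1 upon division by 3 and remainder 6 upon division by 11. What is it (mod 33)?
M = 3 × 11 = 33. M₁ = 11, y₁ ≡ 2 (mod 3). M₂ = 3, y₂ ≡ 4 (mod 11). x = 1×11×2 + 6×3×4 ≡ 28 (mod 33). The smallest positive such number is 28.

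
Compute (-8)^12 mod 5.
Using Fermat: (-8)^{4} ≡ 1 (mod 5). 12 ≡ 0 (mod 4). So (-8)^{12} ≡ (-8)^{0} ≡ 1 (mod 5)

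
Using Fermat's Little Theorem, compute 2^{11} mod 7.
4

By Fermat's Little Theorem, a^(p-1) ≡ 1 (mod p) for prime p and gcd(a, p) = 1
Here p = 7, so 2^6 ≡ 1 (mod 7)
We can reduce the exponent: 11 mod 6 = 5
So 2^11 ≡ 2^5 (mod 7)
Computing: 2^5 mod 7 = 4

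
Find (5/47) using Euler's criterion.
(5/47) = 5^{23} mod 47 = -1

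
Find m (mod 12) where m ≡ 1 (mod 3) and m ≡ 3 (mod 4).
M = 3 × 4 = 12. M₁ = 4, y₁ ≡ 1 (mod 3). M₂ = 3, y₂ ≡ 3 (mod 4). m = 1×4×1 + 3×3×3 ≡ 7 (mod 12)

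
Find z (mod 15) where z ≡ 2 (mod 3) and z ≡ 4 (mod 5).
M = 3 × 5 = 15. M₁ = 5, y₁ ≡ 2 (mod 3). M₂ = 3, y₂ ≡ 2 (mod 5). z = 2×5×2 + 4×3×2 ≡ 14 (mod 15)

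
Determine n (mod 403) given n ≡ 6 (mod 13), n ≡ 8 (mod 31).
318

Using the Chinese Remainder Theorem:
M = product of moduli = 403
For equation 1: M_1 = 31, 31 ≡ 5 (mod 13), inverse of 31 mod 13 is 8 (check: 5 × 8 = 40 ≡ 1 (mod 13))
For equation 2: M_2 = 13, 13 ≡ 13 (mod 31), inverse of 13 mod 31 is 12 (check: 13 × 12 = 156 ≡ 1 (mod 31))
Combine: n ≡ Σ r_i×M_i×(M_i⁻¹ mod m_i) = 6×31×8 + 8×13×12 = 1488 + 1248 = 2736
2736 mod 403 = 318
n ≡ 318 (mod 403)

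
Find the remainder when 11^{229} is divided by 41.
By Fermat: 11^{40} ≡ 1 (mod 41). 229 = 5×40 + 29. So 11^{229} ≡ 11^{29} ≡ 29 (mod 41)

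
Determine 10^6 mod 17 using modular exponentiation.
6 = 4 + 2 (binary 110). Repeated squaring mod 17: 10^1 ≡ 10; 10^2 ≡ 10² = 100 ≡ 15; 10^4 ≡ 15² = 225 ≡ 4. Multiply: 10^6 = 10^4 × 10^2 ≡ 4 × 15 (mod 17): 4 × 15 = 60 ≡ 9. So 10^6 ≡ 9 (mod 17).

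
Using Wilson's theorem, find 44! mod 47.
(46)! = (44)! × (45) × (46) ≡ -1 (mod 47). So (44)! ≡ -1 × [(46)(45)]^(-1) ≡ 23 (mod 47)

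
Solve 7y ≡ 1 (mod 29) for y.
25

Using Extended Euclidean Algorithm:
gcd(7, 29) = 1
Bezout coefficients: 7 × -4 + 29 × 1 = 1
So 7 × -4 ≡ 1 (mod 29)
The inverse is -4 mod 29 = 25
Verification: 7 × 25 = 175 = 6 × 29 + 1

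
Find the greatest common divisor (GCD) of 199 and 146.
1

Using the Euclidean algorithm:
199 = 1 × 146 + 53
146 = 2 × 53 + 40
53 = 1 × 40 + 13
40 = 3 × 13 + 1
13 = 13 × 1 + 0

GCD(199, 146) = 1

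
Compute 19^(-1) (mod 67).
19^(-1) ≡ 60 (mod 67). Verification: 19 × 60 = 1140 ≡ 1 (mod 67)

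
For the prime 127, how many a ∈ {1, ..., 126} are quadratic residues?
For prime 127, there are (p-1)/2 = (127-1)/2 = 63 quadratic residues (excluding 0).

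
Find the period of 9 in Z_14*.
Powers of 9 mod 14: 9^1≡9, 9^2≡11, 9^3≡1. Order = 3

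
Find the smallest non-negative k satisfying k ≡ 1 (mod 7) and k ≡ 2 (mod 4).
M = 7 × 4 = 28. M₁ = 4, y₁ ≡ 2 (mod 7). M₂ = 7, y₂ ≡ 3 (mod 4). k = 1×4×2 + 2×7×3 ≡ 22 (mod 28)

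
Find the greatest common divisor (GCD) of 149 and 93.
1

Using the Euclidean algorithm:
149 = 1 × 93 + 56
93 = 1 × 56 + 37
56 = 1 × 37 + 19
37 = 1 × 19 + 18
19 = 1 × 18 + 1
18 = 18 × 1 + 0

GCD(149, 93) = 1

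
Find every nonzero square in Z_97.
QRs mod 97: {1, 2, 3, 4, 6, 8, 9, 11, 12, 16, 18, 22, 24, 25, 27, 31, 32, 33, 35, 36, 43, 44, 47, 48, 49, 50, 53, 54, 61, 62, 64, 65, 66, 70, 72, 73, 75, 79, 81, 85, 86, 88, 89, 91, 93, 94, 95, 96}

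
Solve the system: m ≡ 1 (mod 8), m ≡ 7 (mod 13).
M = 8 × 13 = 104. M₁ = 13, y₁ ≡ 5 (mod 8). M₂ = 8, y₂ ≡ 5 (mod 13). m = 1×13×5 + 7×8×5 ≡ 33 (mod 104)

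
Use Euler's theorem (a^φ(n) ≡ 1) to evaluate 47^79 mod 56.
By Euler: 47^{24} ≡ 1 (mod 56) since gcd(47, 56) = 1. 79 = 3×24 + 7. So 47^{79} ≡ 47^{7} ≡ 47 (mod 56)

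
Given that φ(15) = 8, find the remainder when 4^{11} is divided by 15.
By Euler: 4^{8} ≡ 1 (mod 15) since gcd(4, 15) = 1. 11 = 1×8 + 3. So 4^{11} ≡ 4^{3} ≡ 4 (mod 15)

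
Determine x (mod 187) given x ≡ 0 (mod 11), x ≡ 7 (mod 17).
143

Using the Chinese Remainder Theorem:
M = product of moduli = 187
For equation 1: M_1 = 17, 17 ≡ 6 (mod 11), inverse of 17 mod 11 is 2 (check: 6 × 2 = 12 ≡ 1 (mod 11))
For equation 2: M_2 = 11, 11 ≡ 11 (mod 17), inverse of 11 mod 17 is 14 (check: 11 × 14 = 154 ≡ 1 (mod 17))
Combine: x ≡ Σ r_i×M_i×(M_i⁻¹ mod m_i) = 0×17×2 + 7×11×14 = 0 + 1078 = 1078
1078 mod 187 = 143
x ≡ 143 (mod 187)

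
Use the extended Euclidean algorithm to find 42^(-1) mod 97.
Extended GCD: 42(-30) + 97(13) = 1. So 42^(-1) ≡ 67 ≡ 67 (mod 97). Verify: 42 × 67 = 2814 ≡ 1 (mod 97)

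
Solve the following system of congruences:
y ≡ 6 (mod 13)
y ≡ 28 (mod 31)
214

Using the Chinese Remainder Theorem:
M = product of moduli = 403
For equation 1: M_1 = 31, 31 ≡ 5 (mod 13), inverse of 31 mod 13 is 8 (check: 5 × 8 = 40 ≡ 1 (mod 13))
For equation 2: M_2 = 13, 13 ≡ 13 (mod 31), inverse of 13 mod 31 is 12 (check: 13 × 12 = 156 ≡ 1 (mod 31))
Combine: y ≡ Σ r_i×M_i×(M_i⁻¹ mod m_i) = 6×31×8 + 28×13×12 = 1488 + 4368 = 5856
5856 mod 403 = 214
y ≡ 214 (mod 403)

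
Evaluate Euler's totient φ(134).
66

Prime factorization: 134 = 2 × 67
Using the formula φ(n) = n × Π(1 - 1/p) for each prime factor p:
φ(134) = 134 × (1 - 1/2) × (1 - 1/67)
φ(134) = 66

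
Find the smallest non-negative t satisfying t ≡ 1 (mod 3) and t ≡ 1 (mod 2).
M = 3 × 2 = 6. M₁ = 2, y₁ ≡ 2 (mod 3). M₂ = 3, y₂ ≡ 1 (mod 2). t = 1×2×2 + 1×3×1 ≡ 1 (mod 6)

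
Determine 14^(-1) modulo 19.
14^(-1) ≡ 15 (mod 19). Verification: 14 × 15 = 210 ≡ 1 (mod 19)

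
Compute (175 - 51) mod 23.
9

(175 - 51) = 124
124 mod 23 = 9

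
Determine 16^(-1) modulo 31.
16^(-1) ≡ 2 (mod 31). Verification: 16 × 2 = 32 ≡ 1 (mod 31)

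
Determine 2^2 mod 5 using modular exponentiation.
2 = 2 (binary 10). Repeated squaring mod 5: 2^1 ≡ 2; 2^2 ≡ 2² = 4 ≡ 4. So 2^2 ≡ 4 (mod 5).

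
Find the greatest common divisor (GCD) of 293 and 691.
1

Using the Euclidean algorithm:
293 = 0 × 691 + 293
691 = 2 × 293 + 105
293 = 2 × 105 + 83
105 = 1 × 83 + 22
83 = 3 × 22 + 17
22 = 1 × 17 + 5
17 = 3 × 5 + 2
5 = 2 × 2 + 1
2 = 2 × 1 + 0

GCD(293, 691) = 1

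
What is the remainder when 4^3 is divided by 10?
3 = 2 + 1 (binary 11). Repeated squaring mod 10: 4^1 ≡ 4; 4^2 ≡ 4² = 16 ≡ 6. Multiply: 4^3 = 4^2 × 4^1 ≡ 6 × 4 (mod 10): 6 × 4 = 24 ≡ 4. So 4^3 ≡ 4 (mod 10).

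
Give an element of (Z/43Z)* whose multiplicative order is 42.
3 has order 42 mod 43 since 3^{42} ≡ 1 (mod 43) and no smaller power works.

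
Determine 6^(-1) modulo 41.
6^(-1) ≡ 7 (mod 41). Verification: 6 × 7 = 42 ≡ 1 (mod 41)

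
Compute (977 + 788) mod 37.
26

(977 + 788) = 1765
1765 mod 37 = 26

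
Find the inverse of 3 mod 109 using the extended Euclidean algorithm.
Extended GCD: 3(-36) + 109(1) = 1. So 3^(-1) ≡ 73 ≡ 73 (mod 109). Verify: 3 × 73 = 219 ≡ 1 (mod 109)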